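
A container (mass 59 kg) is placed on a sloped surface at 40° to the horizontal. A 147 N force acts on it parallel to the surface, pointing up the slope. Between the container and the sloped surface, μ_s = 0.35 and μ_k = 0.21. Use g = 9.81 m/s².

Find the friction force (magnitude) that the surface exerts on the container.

f ≈ 93.1 N (up the incline)

Perpendicular to the surface, N = m g cos θ = 59·9.81·cos 40° = 443.4 N.
The friction needed for equilibrium is m g sin θ − P = 372 − 147 = 225 N, measured positive up-slope.
The static-friction ceiling is μ_s N = 0.35 × 443.4 = 155.2 N.
|225| exceeds 155.2 N, so the container slips down-slope; friction is kinetic, f = μ_k N = 0.21×443.4 = 93.1 N.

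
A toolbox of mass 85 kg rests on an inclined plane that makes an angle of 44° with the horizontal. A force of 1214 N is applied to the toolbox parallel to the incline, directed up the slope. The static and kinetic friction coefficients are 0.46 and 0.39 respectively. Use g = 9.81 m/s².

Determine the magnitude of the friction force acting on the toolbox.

f ≈ 234 N (down the incline)

Perpendicular to the surface, N = m g cos θ = 85·9.81·cos 44° = 599.8 N.
The friction needed for equilibrium is m g sin θ − P = 579.2 − 1214 = -634.8 N, measured positive up-slope.
Maximum static friction available: μ_s N = 0.46 × 599.8 = 275.9 N.
|-634.8| exceeds 275.9 N, so the toolbox slips up-slope; friction is kinetic, f = μ_k N = 0.39×599.8 = 234 N.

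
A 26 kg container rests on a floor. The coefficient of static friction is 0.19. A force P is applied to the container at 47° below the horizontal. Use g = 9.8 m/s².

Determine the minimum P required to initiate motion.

P ≈ 89.1 N

N = m g + P sin α (the push presses the container into the floor).
At impending slip, P cos α = μ_s N = μ_s (m g + P sin α).
Solving: P (cos α − μ_s sin α) = μ_s m g → P = 0.19×255/(cos 47° − 0.19 sin 47°) = 48.4/0.543 = 89.1 N.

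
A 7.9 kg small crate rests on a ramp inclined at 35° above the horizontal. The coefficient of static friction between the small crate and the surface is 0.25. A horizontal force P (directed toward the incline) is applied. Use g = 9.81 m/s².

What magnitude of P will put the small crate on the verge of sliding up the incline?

At impending motion up the slope, friction acts down-slope at its limit: f = μ_s N.
Perpendicular to the incline: N = m g cos θ + P sin θ.
Along the incline: P cos θ = m g sin θ + μ_s N = m g sin θ + μ_s (m g cos θ + P sin θ).
Solving, P (cos θ − μ_s sin θ) = m g (sin θ + μ_s cos θ), so P = 7.9×9.81×(sin 35° + 0.25 cos 35°)/(cos 35° − 0.25 sin 35°) = 77.5×0.7784/0.6758 = 89.3 N.

P ≈ 89.3 N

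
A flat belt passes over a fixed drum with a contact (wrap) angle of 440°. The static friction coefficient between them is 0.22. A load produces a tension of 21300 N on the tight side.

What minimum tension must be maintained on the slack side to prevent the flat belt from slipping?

T_min ≈ 3930 N

Capstan equation at impending slip: T_tight/T_slack = e^{μβ}.
β = 440° = 7.679 rad; e^{μβ} = e^{0.22×7.679} = 5.417.
T_slack = T_tight / e^{μβ} = 21300 / 5.417 = 3930 N.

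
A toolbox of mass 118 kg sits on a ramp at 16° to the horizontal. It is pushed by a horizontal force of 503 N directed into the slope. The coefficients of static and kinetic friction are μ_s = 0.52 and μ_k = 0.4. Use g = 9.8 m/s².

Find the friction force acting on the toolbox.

f ≈ 165 N (down the incline)

The horizontal push has a component P sin θ into the surface, so N = m g cos θ + P sin θ = 1112 + 138.6 = 1250 N.
Along the incline, the net driving force (taking up-slope positive) is P cos θ − m g sin θ = 483.5 − 318.7 = 164.8 N, so equilibrium requires friction f = -164.8 N (down-slope).
The limit of static friction is μ_s N = 650.1 N.
|f_req| = 164.8 ≤ 650.1 N → the toolbox is in equilibrium; friction equals the required value.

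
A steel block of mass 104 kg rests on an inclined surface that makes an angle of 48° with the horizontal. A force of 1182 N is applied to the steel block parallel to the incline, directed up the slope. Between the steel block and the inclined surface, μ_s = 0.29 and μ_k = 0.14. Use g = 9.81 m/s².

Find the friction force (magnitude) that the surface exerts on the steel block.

f ≈ 95.6 N (down the incline)

The normal reaction is N = m g cos θ = 682.7 N.
For equilibrium along the incline the friction force must supply f = m g sin θ − P = 758.2 − 1182 = -423.8 N (positive meaning up-slope).
The static-friction ceiling is μ_s N = 0.29 × 682.7 = 198 N.
Since |-423.8| > 198 N, static friction cannot hold it; the steel block slides up the incline and kinetic friction applies: f = μ_k N = 0.14 × 682.7 = 95.6 N.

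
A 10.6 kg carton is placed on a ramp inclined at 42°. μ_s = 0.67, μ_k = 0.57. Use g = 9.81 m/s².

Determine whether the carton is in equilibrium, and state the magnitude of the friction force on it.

f ≈ 44 N

N = m g cos θ = 77.3 N.
Down-slope weight component: m g sin θ = 69.6 N.
μ_s N = 51.8 N.
69.6 > 51.8 N, so it slides; kinetic friction f = μ_k N = 0.57×77.3 = 44 N.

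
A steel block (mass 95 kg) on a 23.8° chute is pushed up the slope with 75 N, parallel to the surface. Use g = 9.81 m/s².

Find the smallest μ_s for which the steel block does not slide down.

N = m g cos θ = 852.7 N.
Friction must make up the shortfall along the incline: f = m g sin θ − P = 376.1 − 75 = 301.1 N.
At the threshold f = μ_s N, so μ_s,min = 301.1/852.7 = 0.353.

μ_s,min ≈ 0.353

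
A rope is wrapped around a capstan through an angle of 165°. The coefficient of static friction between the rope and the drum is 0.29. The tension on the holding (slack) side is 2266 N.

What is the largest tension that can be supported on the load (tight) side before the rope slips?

T_max ≈ 5220 N

At impending slip the capstan equation gives T₂/T₁ = e^{μβ} with β in radians.
β = 165° × π/180 = 2.88 rad.
e^{μβ} = e^{0.29×2.88} = 2.305.
T₂ = T₁ · e^{μβ} = 2266 × 2.305 = 5220 N.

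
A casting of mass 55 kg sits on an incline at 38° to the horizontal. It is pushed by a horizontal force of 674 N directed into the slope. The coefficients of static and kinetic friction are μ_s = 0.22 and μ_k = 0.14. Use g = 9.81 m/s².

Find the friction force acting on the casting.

The horizontal push has a component P sin θ into the surface, so N = m g cos θ + P sin θ = 425.2 + 415 = 840.1 N.
Parallel to the incline: P cos θ − m g sin θ = 531.1 − 332.2 = 198.9 N; the friction needed to balance this is 198.9 N acting down the slope.
The limit of static friction is μ_s N = 184.8 N.
The required 198.9 N exceeds the static limit, so the casting slides up-slope and f = μ_k N = 0.14×840.1 = 118 N.

f ≈ 118 N (down the incline)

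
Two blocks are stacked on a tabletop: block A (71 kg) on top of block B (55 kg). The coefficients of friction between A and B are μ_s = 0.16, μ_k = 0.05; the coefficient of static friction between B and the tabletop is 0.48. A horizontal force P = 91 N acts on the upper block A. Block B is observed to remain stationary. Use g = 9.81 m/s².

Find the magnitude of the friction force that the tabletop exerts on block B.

Between the blocks, N₁ = m_A g = 696.5 N.
So the A–B interface can sustain at most μ_s N₁ = 111.4 N of static friction.
Since P = 91 N ≤ 111.4 N, A does not slip on B; friction on A equals P = 91 N.
By Newton's third law B feels 91 N forward from A. With B stationary, the floor's static friction on B balances it: f₂ = 91 N (well within μ_s(m_A+m_B)g = 593.3 N).

f ≈ 91 N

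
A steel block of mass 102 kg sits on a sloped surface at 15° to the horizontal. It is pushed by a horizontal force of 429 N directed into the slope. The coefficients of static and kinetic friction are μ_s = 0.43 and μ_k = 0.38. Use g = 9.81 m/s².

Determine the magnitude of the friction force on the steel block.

f ≈ 155 N (down the incline)

Resolve perpendicular to the incline: N = m g cos θ + P sin θ = 102×9.81×cos 15° + 429×sin 15° = 1078 N.
Parallel to the incline: P cos θ − m g sin θ = 414.4 − 259 = 155.4 N; the friction needed to balance this is 155.4 N acting down the slope.
Maximum static friction: μ_s N = 0.43 × 1078 = 463.3 N.
Since 155.4 N is within the 463.3 N limit, the steel block stays put and friction is exactly 155 N.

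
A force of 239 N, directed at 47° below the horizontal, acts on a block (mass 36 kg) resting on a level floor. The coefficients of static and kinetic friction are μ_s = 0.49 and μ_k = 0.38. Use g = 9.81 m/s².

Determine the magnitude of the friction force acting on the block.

f ≈ 163 N

N = m g + P sin α = 353.2 + 239×sin 47° = 528 N.
For equilibrium, f = P cos α = 239×cos 47° = 163 N.
The static-friction limit is μ_s N = 258.7 N.
Since 163 N does not exceed the limit, the block stays at rest and f = 163 N.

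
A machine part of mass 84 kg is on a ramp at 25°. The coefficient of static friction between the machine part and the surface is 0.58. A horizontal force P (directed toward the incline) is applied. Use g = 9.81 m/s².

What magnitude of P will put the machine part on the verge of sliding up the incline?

P ≈ 1180 N

At impending motion up the slope, friction acts down-slope at its limit: f = μ_s N.
Perpendicular to the incline: N = m g cos θ + P sin θ.
Along the incline: P cos θ = m g sin θ + μ_s N = m g sin θ + μ_s (m g cos θ + P sin θ).
Solving, P (cos θ − μ_s sin θ) = m g (sin θ + μ_s cos θ), so P = 84×9.81×(sin 25° + 0.58 cos 25°)/(cos 25° − 0.58 sin 25°) = 824×0.9483/0.6612 = 1180 N.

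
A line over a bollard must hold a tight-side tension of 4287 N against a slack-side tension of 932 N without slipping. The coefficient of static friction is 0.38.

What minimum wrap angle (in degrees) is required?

β_min ≈ 230°

T₂/T₁ = e^{μβ} → β = ln(T₂/T₁)/μ.
β = ln(4287/932)/0.38 = 1.526/0.38 = 4.016 rad.
In degrees: β = 4.016 × 180/π = 230°.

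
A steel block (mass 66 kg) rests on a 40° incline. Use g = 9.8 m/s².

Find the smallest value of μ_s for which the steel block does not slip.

μ_s,min ≈ 0.839

At the slip threshold m g sin θ = μ_s m g cos θ, so μ_s,min = tan θ.
μ_s,min = tan 40° = 0.839.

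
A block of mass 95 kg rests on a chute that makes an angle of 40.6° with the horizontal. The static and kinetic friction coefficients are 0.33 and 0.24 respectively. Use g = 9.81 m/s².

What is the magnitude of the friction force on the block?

The normal reaction is N = m g cos θ = 707.6 N.
Along the slope the weight component is m g sin θ = 606.5 N; friction must supply exactly this, acting up-slope.
The static-friction ceiling is μ_s N = 0.33 × 707.6 = 233.5 N.
|606.5| exceeds 233.5 N, so the block slips down-slope; friction is kinetic, f = μ_k N = 0.24×707.6 = 170 N.

f ≈ 170 N (up the incline)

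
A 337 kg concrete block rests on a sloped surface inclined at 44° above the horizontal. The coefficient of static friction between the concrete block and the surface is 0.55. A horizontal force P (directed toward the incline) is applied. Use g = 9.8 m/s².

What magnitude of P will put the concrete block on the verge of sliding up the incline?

P ≈ 10700 N

At impending motion up the slope, friction acts down-slope at its limit: f = μ_s N.
Perpendicular to the incline: N = m g cos θ + P sin θ.
Along the incline: P cos θ = m g sin θ + μ_s N = m g sin θ + μ_s (m g cos θ + P sin θ).
Solving, P (cos θ − μ_s sin θ) = m g (sin θ + μ_s cos θ), so P = 337×9.8×(sin 44° + 0.55 cos 44°)/(cos 44° − 0.55 sin 44°) = 3300×1.09/0.3373 = 10700 N.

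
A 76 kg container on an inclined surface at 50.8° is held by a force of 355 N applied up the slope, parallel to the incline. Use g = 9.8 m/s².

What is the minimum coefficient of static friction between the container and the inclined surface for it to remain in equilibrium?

μ_s,min ≈ 0.472

N = m g cos θ = 470.7 N.
Friction must make up the shortfall along the incline: f = m g sin θ − P = 577.2 − 355 = 222.2 N.
At the threshold f = μ_s N, so μ_s,min = 222.2/470.7 = 0.472.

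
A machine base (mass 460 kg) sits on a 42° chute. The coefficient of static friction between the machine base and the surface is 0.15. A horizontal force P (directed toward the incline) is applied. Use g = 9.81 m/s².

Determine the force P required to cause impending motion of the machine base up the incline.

At impending motion up the slope, friction acts down-slope at its limit: f = μ_s N.
Perpendicular to the incline: N = m g cos θ + P sin θ.
Along the incline: P cos θ = m g sin θ + μ_s N = m g sin θ + μ_s (m g cos θ + P sin θ).
Solving, P (cos θ − μ_s sin θ) = m g (sin θ + μ_s cos θ), so P = 460×9.81×(sin 42° + 0.15 cos 42°)/(cos 42° − 0.15 sin 42°) = 4510×0.7806/0.6428 = 5480 N.

P ≈ 5480 N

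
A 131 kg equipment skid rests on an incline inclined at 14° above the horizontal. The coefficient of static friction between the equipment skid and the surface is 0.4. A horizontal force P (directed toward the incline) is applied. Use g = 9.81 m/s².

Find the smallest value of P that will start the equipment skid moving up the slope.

P ≈ 927 N

At impending motion up the slope, friction acts down-slope at its limit: f = μ_s N.
Perpendicular to the incline: N = m g cos θ + P sin θ.
Along the incline: P cos θ = m g sin θ + μ_s N = m g sin θ + μ_s (m g cos θ + P sin θ).
Solving, P (cos θ − μ_s sin θ) = m g (sin θ + μ_s cos θ), so P = 131×9.81×(sin 14° + 0.4 cos 14°)/(cos 14° − 0.4 sin 14°) = 1290×0.63/0.8735 = 927 N.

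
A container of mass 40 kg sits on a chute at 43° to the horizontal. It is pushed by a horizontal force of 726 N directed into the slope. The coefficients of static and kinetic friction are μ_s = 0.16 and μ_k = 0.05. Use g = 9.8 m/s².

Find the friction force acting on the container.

Resolve perpendicular to the incline: N = m g cos θ + P sin θ = 40×9.8×cos 43° + 726×sin 43° = 781.8 N.
Along the incline, the net driving force (taking up-slope positive) is P cos θ − m g sin θ = 531 − 267.3 = 263.6 N, so equilibrium requires friction f = -263.6 N (down-slope).
Maximum static friction: μ_s N = 0.16 × 781.8 = 125.1 N.
The required 263.6 N exceeds the static limit, so the container slides up-slope and f = μ_k N = 0.05×781.8 = 39.1 N.

f ≈ 39.1 N (down the incline)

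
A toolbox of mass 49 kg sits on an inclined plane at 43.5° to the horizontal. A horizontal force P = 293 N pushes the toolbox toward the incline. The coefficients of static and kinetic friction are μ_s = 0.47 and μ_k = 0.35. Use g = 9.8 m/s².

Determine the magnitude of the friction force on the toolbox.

f ≈ 118 N (up the incline)

The horizontal push has a component P sin θ into the surface, so N = m g cos θ + P sin θ = 348.3 + 201.7 = 550 N.
Parallel to the incline: P cos θ − m g sin θ = 212.5 − 330.5 = -118 N; the friction needed to balance this is 118 N acting up the slope.
The limit of static friction is μ_s N = 258.5 N.
|f_req| = 118 ≤ 258.5 N → the toolbox is in equilibrium; friction equals the required value.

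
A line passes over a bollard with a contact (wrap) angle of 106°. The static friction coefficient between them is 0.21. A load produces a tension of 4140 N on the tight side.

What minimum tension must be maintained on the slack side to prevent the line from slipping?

Capstan equation at impending slip: T_tight/T_slack = e^{μβ}.
β = 106° = 1.85 rad; e^{μβ} = e^{0.21×1.85} = 1.475.
T_slack = T_tight / e^{μβ} = 4140 / 1.475 = 2810 N.

T_min ≈ 2810 N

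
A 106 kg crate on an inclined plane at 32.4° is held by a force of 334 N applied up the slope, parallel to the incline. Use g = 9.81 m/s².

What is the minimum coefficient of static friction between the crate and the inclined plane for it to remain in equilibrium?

μ_s,min ≈ 0.254

N = m g cos θ = 878 N.
Friction must make up the shortfall along the incline: f = m g sin θ − P = 557.2 − 334 = 223.2 N.
At the threshold f = μ_s N, so μ_s,min = 223.2/878 = 0.254.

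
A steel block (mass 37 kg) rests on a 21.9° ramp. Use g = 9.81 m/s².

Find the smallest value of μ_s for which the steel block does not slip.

μ_s,min ≈ 0.402

At the slip threshold m g sin θ = μ_s m g cos θ, so μ_s,min = tan θ.
μ_s,min = tan 21.9° = 0.402.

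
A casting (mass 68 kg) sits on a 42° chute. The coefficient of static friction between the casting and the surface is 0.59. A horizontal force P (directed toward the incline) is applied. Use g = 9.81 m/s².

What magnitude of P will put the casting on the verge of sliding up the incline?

At impending motion up the slope, friction acts down-slope at its limit: f = μ_s N.
Perpendicular to the incline: N = m g cos θ + P sin θ.
Along the incline: P cos θ = m g sin θ + μ_s N = m g sin θ + μ_s (m g cos θ + P sin θ).
Solving, P (cos θ − μ_s sin θ) = m g (sin θ + μ_s cos θ), so P = 68×9.81×(sin 42° + 0.59 cos 42°)/(cos 42° − 0.59 sin 42°) = 667×1.108/0.3484 = 2120 N.

P ≈ 2120 N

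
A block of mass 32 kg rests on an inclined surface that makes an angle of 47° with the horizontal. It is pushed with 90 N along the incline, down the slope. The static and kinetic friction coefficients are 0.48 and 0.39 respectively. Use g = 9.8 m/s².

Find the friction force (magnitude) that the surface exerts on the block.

f ≈ 83.4 N (up the incline)

Perpendicular to the surface, N = m g cos θ = 32·9.8·cos 47° = 213.9 N.
The friction needed for equilibrium is m g sin θ + P = 229.4 + 90 = 319.4 N, measured positive up-slope.
Static friction can supply at most μ_s N = 102.7 N.
|319.4| exceeds 102.7 N, so the block slips down-slope; friction is kinetic, f = μ_k N = 0.39×213.9 = 83.4 N.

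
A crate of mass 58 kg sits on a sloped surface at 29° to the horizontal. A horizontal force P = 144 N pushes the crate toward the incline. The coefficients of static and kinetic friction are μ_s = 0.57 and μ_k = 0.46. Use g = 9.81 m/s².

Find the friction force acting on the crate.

Resolve perpendicular to the incline: N = m g cos θ + P sin θ = 58×9.81×cos 29° + 144×sin 29° = 567.5 N.
Parallel to the incline: P cos θ − m g sin θ = 125.9 − 275.8 = -149.9 N; the friction needed to balance this is 149.9 N acting up the slope.
The limit of static friction is μ_s N = 323.4 N.
Since 149.9 N is within the 323.4 N limit, the crate stays put and friction is exactly 150 N.

f ≈ 150 N (up the incline)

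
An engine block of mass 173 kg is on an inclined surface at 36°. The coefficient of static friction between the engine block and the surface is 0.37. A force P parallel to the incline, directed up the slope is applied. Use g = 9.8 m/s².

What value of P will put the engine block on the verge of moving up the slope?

P ≈ 1500 N

At impending motion up the slope, friction acts down-slope at its limit: f = μ_s N.
P is parallel to the surface, so N = m g cos θ = 1370 N.
Along the incline: P = m g sin θ + μ_s N = 997 + 0.37×1370 = 1500 N.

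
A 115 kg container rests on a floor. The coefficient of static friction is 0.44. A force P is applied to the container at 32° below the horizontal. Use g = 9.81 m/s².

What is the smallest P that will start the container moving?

N = m g + P sin α (the push presses the container into the floor).
At impending slip, P cos α = μ_s N = μ_s (m g + P sin α).
Solving: P (cos α − μ_s sin α) = μ_s m g → P = 0.44×1130/(cos 32° − 0.44 sin 32°) = 496/0.6149 = 807 N.

P ≈ 807 N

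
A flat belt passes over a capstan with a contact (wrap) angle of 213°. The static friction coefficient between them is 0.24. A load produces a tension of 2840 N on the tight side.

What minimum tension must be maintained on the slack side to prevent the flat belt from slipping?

Capstan equation at impending slip: T_tight/T_slack = e^{μβ}.
β = 213° = 3.718 rad; e^{μβ} = e^{0.24×3.718} = 2.441.
T_slack = T_tight / e^{μβ} = 2840 / 2.441 = 1160 N.

T_min ≈ 1160 N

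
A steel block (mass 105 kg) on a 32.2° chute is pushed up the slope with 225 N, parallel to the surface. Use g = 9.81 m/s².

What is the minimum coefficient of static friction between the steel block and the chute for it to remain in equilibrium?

N = m g cos θ = 871.6 N.
Friction must make up the shortfall along the incline: f = m g sin θ − P = 548.9 − 225 = 323.9 N.
At the threshold f = μ_s N, so μ_s,min = 323.9/871.6 = 0.372.

μ_s,min ≈ 0.372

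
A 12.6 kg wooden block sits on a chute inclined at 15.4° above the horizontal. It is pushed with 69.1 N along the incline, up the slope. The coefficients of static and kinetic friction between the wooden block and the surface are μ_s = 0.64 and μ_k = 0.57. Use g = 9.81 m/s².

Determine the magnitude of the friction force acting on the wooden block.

Normal force: N = m g cos θ = 12.6 × 9.81 × cos 15.4° = 119.2 N.
Parallel to the incline, ΣF = 0 gives f = m g sin θ − P = 32.82 − 69.1 = -36.28 N (up-slope positive).
The static-friction ceiling is μ_s N = 0.64 × 119.2 = 76.27 N.
Since |-36.28| ≤ 76.27 N, no slip — friction simply equals what equilibrium demands.

f ≈ 36.3 N (down the incline)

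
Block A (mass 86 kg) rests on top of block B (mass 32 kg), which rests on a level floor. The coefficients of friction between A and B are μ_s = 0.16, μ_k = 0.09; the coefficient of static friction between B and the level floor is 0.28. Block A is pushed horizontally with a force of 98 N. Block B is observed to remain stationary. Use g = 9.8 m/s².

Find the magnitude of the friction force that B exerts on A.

f ≈ 98 N

Between the blocks, N₁ = m_A g = 842.8 N.
So the A–B interface can sustain at most μ_s N₁ = 134.8 N of static friction.
P = 98 N is within that limit, so A and B move together (both at rest); the A–B friction is simply f₁ = P = 98 N.
By Newton's third law B feels 98 N forward from A. With B stationary, the floor's static friction on B balances it: f₂ = 98 N (well within μ_s(m_A+m_B)g = 323.8 N).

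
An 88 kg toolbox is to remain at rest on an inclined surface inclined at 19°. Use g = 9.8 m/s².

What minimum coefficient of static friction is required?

At the slip threshold m g sin θ = μ_s m g cos θ, so μ_s,min = tan θ.
μ_s,min = tan 19° = 0.344.

μ_s,min ≈ 0.344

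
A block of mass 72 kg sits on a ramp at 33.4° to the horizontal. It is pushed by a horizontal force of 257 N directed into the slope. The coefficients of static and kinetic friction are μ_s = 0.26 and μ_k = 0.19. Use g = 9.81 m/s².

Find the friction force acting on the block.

Normal direction: N = m g cos θ + P sin θ = 731.1 N.
Along the incline, the net driving force (taking up-slope positive) is P cos θ − m g sin θ = 214.6 − 388.8 = -174.3 N, so equilibrium requires friction f = 174.3 N (up-slope).
The limit of static friction is μ_s N = 190.1 N.
|f_req| = 174.3 ≤ 190.1 N → the block is in equilibrium; friction equals the required value.

f ≈ 174 N (up the incline)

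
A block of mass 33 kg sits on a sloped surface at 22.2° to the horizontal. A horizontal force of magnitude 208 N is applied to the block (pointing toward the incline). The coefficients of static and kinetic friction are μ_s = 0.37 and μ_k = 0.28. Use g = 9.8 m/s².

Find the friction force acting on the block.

Normal direction: N = m g cos θ + P sin θ = 378 N.
Along the incline, the net driving force (taking up-slope positive) is P cos θ − m g sin θ = 192.6 − 122.2 = 70.39 N, so equilibrium requires friction f = -70.39 N (down-slope).
The limit of static friction is μ_s N = 139.9 N.
|f_req| = 70.39 ≤ 139.9 N → the block is in equilibrium; friction equals the required value.

f ≈ 70.4 N (down the incline)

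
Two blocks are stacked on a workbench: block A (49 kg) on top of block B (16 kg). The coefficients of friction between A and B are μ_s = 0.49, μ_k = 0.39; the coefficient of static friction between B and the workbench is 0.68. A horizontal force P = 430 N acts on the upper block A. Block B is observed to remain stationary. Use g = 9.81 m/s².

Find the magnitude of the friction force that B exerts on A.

f ≈ 187 N

Between the blocks, N₁ = m_A g = 480.7 N.
Maximum static friction on A from B: μ_s N₁ = 0.49×480.7 = 235.5 N.
P = 430 N exceeds that limit, so A slips over B and the interface friction becomes kinetic: f₁ = μ_k N₁ = 0.39×480.7 = 187 N.
B experiences an equal 187 N forward from A (third law). B is in equilibrium, so the floor supplies f₂ = 187 N of static friction (limit μ_s(m_A+m_B)g = 433.6 N, not exceeded).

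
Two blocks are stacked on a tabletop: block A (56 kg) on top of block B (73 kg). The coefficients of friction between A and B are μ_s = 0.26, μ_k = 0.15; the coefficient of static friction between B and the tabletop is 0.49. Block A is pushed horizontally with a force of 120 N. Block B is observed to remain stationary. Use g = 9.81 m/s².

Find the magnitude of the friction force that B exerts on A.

f ≈ 120 N

Normal force at the A–B interface: N₁ = m_A g = 549.4 N.
So the A–B interface can sustain at most μ_s N₁ = 142.8 N of static friction.
P = 120 N is within that limit, so A and B move together (both at rest); the A–B friction is simply f₁ = P = 120 N.
By Newton's third law B feels 120 N forward from A. With B stationary, the floor's static friction on B balances it: f₂ = 120 N (well within μ_s(m_A+m_B)g = 620.1 N).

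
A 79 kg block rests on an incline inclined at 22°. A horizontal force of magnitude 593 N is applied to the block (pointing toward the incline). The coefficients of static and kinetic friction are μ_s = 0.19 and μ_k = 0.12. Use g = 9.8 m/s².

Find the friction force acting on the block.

The horizontal push has a component P sin θ into the surface, so N = m g cos θ + P sin θ = 717.8 + 222.1 = 940 N.
Along the incline, the net driving force (taking up-slope positive) is P cos θ − m g sin θ = 549.8 − 290 = 259.8 N, so equilibrium requires friction f = -259.8 N (down-slope).
The limit of static friction is μ_s N = 178.6 N.
The required 259.8 N exceeds the static limit, so the block slides up-slope and f = μ_k N = 0.12×940 = 113 N.

f ≈ 113 N (down the incline)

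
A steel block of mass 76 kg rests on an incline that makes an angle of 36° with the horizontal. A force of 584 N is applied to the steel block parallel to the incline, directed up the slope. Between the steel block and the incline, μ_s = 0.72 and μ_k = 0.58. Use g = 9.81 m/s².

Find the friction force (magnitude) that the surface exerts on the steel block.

f ≈ 146 N (down the incline)

The normal reaction is N = m g cos θ = 603.2 N.
For equilibrium along the incline the friction force must supply f = m g sin θ − P = 438.2 − 584 = -145.8 N (positive meaning up-slope).
Static friction can supply at most μ_s N = 434.3 N.
Since |-145.8| ≤ 434.3 N, static friction is sufficient; f equals the required value, not μ_s N.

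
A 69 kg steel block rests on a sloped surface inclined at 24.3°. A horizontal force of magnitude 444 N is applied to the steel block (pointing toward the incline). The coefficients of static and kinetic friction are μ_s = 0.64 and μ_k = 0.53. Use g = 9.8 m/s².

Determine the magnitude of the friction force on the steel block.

Resolve perpendicular to the incline: N = m g cos θ + P sin θ = 69×9.8×cos 24.3° + 444×sin 24.3° = 799 N.
Along the incline, the net driving force (taking up-slope positive) is P cos θ − m g sin θ = 404.7 − 278.3 = 126.4 N, so equilibrium requires friction f = -126.4 N (down-slope).
Maximum static friction: μ_s N = 0.64 × 799 = 511.4 N.
Since 126.4 N is within the 511.4 N limit, the steel block stays put and friction is exactly 126 N.

f ≈ 126 N (down the incline)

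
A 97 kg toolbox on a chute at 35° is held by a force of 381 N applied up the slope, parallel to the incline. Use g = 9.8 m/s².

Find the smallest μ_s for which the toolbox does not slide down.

μ_s,min ≈ 0.211

N = m g cos θ = 778.7 N.
Friction must make up the shortfall along the incline: f = m g sin θ − P = 545.2 − 381 = 164.2 N.
At the threshold f = μ_s N, so μ_s,min = 164.2/778.7 = 0.211.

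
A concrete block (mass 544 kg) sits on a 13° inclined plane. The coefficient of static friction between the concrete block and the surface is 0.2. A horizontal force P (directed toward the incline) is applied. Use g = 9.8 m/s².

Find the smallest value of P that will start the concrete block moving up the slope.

P ≈ 2410 N

At impending motion up the slope, friction acts down-slope at its limit: f = μ_s N.
Perpendicular to the incline: N = m g cos θ + P sin θ.
Along the incline: P cos θ = m g sin θ + μ_s N = m g sin θ + μ_s (m g cos θ + P sin θ).
Solving, P (cos θ − μ_s sin θ) = m g (sin θ + μ_s cos θ), so P = 544×9.8×(sin 13° + 0.2 cos 13°)/(cos 13° − 0.2 sin 13°) = 5330×0.4198/0.9294 = 2410 N.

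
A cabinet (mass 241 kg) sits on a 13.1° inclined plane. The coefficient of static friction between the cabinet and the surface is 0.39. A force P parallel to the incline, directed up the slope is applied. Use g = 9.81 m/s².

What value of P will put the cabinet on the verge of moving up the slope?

P ≈ 1430 N

At impending motion up the slope, friction acts down-slope at its limit: f = μ_s N.
P is parallel to the surface, so N = m g cos θ = 2300 N.
Along the incline: P = m g sin θ + μ_s N = 536 + 0.39×2300 = 1430 N.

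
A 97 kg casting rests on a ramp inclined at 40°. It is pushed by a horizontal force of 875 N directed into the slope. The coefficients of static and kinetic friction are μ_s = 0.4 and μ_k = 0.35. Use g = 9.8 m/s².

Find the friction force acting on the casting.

Normal direction: N = m g cos θ + P sin θ = 1291 N.
Along the incline, the net driving force (taking up-slope positive) is P cos θ − m g sin θ = 670.3 − 611 = 59.25 N, so equilibrium requires friction f = -59.25 N (down-slope).
The limit of static friction is μ_s N = 516.3 N.
Since 59.25 N is within the 516.3 N limit, the casting stays put and friction is exactly 59.3 N.

f ≈ 59.3 N (down the incline)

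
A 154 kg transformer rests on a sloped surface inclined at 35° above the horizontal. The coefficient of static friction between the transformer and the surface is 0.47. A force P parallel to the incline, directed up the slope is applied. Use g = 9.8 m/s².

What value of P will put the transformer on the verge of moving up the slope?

P ≈ 1450 N

At impending motion up the slope, friction acts down-slope at its limit: f = μ_s N.
P is parallel to the surface, so N = m g cos θ = 1240 N.
Along the incline: P = m g sin θ + μ_s N = 866 + 0.47×1240 = 1450 N.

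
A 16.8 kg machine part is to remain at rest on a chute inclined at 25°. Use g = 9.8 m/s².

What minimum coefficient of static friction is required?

At the slip threshold m g sin θ = μ_s m g cos θ, so μ_s,min = tan θ.
μ_s,min = tan 25° = 0.466.

μ_s,min ≈ 0.466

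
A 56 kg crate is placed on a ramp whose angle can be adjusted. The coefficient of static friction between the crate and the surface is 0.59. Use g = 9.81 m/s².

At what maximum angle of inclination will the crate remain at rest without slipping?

θ_max ≈ 30.5°

At the slip threshold, m g sin θ = μ_s · m g cos θ, so tan θ = μ_s.
θ_max = arctan(0.59) = 30.5°.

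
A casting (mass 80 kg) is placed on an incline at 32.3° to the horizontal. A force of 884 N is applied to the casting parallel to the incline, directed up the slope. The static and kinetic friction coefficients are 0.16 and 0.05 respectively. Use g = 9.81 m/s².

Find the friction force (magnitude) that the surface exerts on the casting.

f ≈ 33.2 N (down the incline)

The normal reaction is N = m g cos θ = 663.4 N.
The friction needed for equilibrium is m g sin θ − P = 419.4 − 884 = -464.6 N, measured positive up-slope.
The static-friction ceiling is μ_s N = 0.16 × 663.4 = 106.1 N.
|-464.6| exceeds 106.1 N, so the casting slips up-slope; friction is kinetic, f = μ_k N = 0.05×663.4 = 33.2 N.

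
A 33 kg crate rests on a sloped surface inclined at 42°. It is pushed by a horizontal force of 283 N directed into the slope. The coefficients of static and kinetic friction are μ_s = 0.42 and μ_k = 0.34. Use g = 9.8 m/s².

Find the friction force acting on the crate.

f ≈ 6.09 N (up the incline)

The horizontal push has a component P sin θ into the surface, so N = m g cos θ + P sin θ = 240.3 + 189.4 = 429.7 N.
Parallel to the incline: P cos θ − m g sin θ = 210.3 − 216.4 = -6.087 N; the friction needed to balance this is 6.087 N acting up the slope.
Maximum static friction: μ_s N = 0.42 × 429.7 = 180.5 N.
Since 6.087 N is within the 180.5 N limit, the crate stays put and friction is exactly 6.09 N.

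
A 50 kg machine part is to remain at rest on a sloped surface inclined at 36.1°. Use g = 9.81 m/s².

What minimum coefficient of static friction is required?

μ_s,min ≈ 0.729

At the slip threshold m g sin θ = μ_s m g cos θ, so μ_s,min = tan θ.
μ_s,min = tan 36.1° = 0.729.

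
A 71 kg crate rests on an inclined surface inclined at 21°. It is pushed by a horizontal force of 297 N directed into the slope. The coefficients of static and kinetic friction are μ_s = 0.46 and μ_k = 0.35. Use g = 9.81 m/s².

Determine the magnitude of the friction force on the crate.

The horizontal push has a component P sin θ into the surface, so N = m g cos θ + P sin θ = 650.2 + 106.4 = 756.7 N.
Parallel to the incline: P cos θ − m g sin θ = 277.3 − 249.6 = 27.67 N; the friction needed to balance this is 27.67 N acting down the slope.
The limit of static friction is μ_s N = 348.1 N.
|f_req| = 27.67 ≤ 348.1 N → the crate is in equilibrium; friction equals the required value.

f ≈ 27.7 N (down the incline)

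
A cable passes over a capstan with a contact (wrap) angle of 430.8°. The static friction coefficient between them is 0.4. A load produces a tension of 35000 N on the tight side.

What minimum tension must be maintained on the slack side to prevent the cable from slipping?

T_min ≈ 1730 N

Capstan equation at impending slip: T_tight/T_slack = e^{μβ}.
β = 430.8° = 7.519 rad; e^{μβ} = e^{0.4×7.519} = 20.24.
T_slack = T_tight / e^{μβ} = 35000 / 20.24 = 1730 N.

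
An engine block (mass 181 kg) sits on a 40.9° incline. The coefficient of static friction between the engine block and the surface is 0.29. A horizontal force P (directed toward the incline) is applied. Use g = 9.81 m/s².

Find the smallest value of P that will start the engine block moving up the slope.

P ≈ 2740 N

At impending motion up the slope, friction acts down-slope at its limit: f = μ_s N.
Perpendicular to the incline: N = m g cos θ + P sin θ.
Along the incline: P cos θ = m g sin θ + μ_s N = m g sin θ + μ_s (m g cos θ + P sin θ).
Solving, P (cos θ − μ_s sin θ) = m g (sin θ + μ_s cos θ), so P = 181×9.81×(sin 40.9° + 0.29 cos 40.9°)/(cos 40.9° − 0.29 sin 40.9°) = 1780×0.8739/0.566 = 2740 N.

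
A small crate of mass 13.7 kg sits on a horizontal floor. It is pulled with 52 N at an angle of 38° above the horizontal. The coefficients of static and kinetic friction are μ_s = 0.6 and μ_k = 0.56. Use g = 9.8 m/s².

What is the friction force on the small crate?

The vertical component of P reduces the normal force: N = m g − P sin α = 134.3 − 32.01 = 102.2 N.
For equilibrium, f = P cos α = 52×cos 38° = 40.98 N.
μ_s N = 0.6 × 102.2 = 61.35 N.
Since 40.98 N does not exceed the limit, the small crate stays at rest and f = 41 N.

f ≈ 41 N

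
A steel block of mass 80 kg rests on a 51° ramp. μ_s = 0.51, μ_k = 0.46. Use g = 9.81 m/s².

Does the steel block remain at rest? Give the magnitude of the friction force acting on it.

f ≈ 227 N

N = m g cos θ = 494 N.
Down-slope weight component: m g sin θ = 610 N.
μ_s N = 252 N.
610 > 252 N, so it slides; kinetic friction f = μ_k N = 0.46×494 = 227 N.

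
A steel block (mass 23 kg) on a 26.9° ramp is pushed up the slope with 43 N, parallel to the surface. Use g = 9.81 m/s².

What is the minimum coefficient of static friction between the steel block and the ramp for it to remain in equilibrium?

μ_s,min ≈ 0.294

N = m g cos θ = 201.2 N.
Friction must make up the shortfall along the incline: f = m g sin θ − P = 102.1 − 43 = 59.08 N.
At the threshold f = μ_s N, so μ_s,min = 59.08/201.2 = 0.294.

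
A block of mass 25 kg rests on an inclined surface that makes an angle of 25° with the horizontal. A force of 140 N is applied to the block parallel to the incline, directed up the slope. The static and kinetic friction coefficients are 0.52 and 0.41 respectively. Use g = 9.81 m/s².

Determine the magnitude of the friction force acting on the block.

f ≈ 36.4 N (down the incline)

Perpendicular to the surface, N = m g cos θ = 25·9.81·cos 25° = 222.3 N.
Parallel to the incline, ΣF = 0 gives f = m g sin θ − P = 103.6 − 140 = -36.35 N (up-slope positive).
The static-friction ceiling is μ_s N = 0.52 × 222.3 = 115.6 N.
Since |-36.35| ≤ 115.6 N, static friction is sufficient; f equals the required value, not μ_s N.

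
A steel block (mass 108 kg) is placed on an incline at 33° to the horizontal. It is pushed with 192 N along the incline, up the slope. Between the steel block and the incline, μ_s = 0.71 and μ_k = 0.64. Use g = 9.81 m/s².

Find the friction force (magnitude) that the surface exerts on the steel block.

The normal reaction is N = m g cos θ = 888.6 N.
The friction needed for equilibrium is m g sin θ − P = 577 − 192 = 385 N, measured positive up-slope.
Static friction can supply at most μ_s N = 630.9 N.
Since |385| ≤ 630.9 N, static friction is sufficient; f equals the required value, not μ_s N.

f ≈ 385 N (up the incline)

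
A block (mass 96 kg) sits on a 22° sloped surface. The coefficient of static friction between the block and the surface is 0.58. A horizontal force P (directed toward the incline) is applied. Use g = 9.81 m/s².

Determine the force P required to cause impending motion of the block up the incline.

P ≈ 1210 N

At impending motion up the slope, friction acts down-slope at its limit: f = μ_s N.
Perpendicular to the incline: N = m g cos θ + P sin θ.
Along the incline: P cos θ = m g sin θ + μ_s N = m g sin θ + μ_s (m g cos θ + P sin θ).
Solving, P (cos θ − μ_s sin θ) = m g (sin θ + μ_s cos θ), so P = 96×9.81×(sin 22° + 0.58 cos 22°)/(cos 22° − 0.58 sin 22°) = 942×0.9124/0.7099 = 1210 N.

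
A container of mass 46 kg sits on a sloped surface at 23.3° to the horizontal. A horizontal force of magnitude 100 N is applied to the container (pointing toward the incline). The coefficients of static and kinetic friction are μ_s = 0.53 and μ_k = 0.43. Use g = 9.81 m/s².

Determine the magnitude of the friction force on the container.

f ≈ 86.6 N (up the incline)

The horizontal push has a component P sin θ into the surface, so N = m g cos θ + P sin θ = 414.5 + 39.55 = 454 N.
Parallel to the incline: P cos θ − m g sin θ = 91.84 − 178.5 = -86.65 N; the friction needed to balance this is 86.65 N acting up the slope.
Maximum static friction: μ_s N = 0.53 × 454 = 240.6 N.
|f_req| = 86.65 ≤ 240.6 N → the container is in equilibrium; friction equals the required value.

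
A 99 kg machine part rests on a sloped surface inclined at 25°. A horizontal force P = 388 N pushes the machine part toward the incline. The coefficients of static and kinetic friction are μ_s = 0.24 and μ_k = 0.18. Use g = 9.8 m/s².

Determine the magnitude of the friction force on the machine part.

The horizontal push has a component P sin θ into the surface, so N = m g cos θ + P sin θ = 879.3 + 164 = 1043 N.
Parallel to the incline: P cos θ − m g sin θ = 351.6 − 410 = -58.38 N; the friction needed to balance this is 58.38 N acting up the slope.
The limit of static friction is μ_s N = 250.4 N.
|f_req| = 58.38 ≤ 250.4 N → the machine part is in equilibrium; friction equals the required value.

f ≈ 58.4 N (up the incline)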